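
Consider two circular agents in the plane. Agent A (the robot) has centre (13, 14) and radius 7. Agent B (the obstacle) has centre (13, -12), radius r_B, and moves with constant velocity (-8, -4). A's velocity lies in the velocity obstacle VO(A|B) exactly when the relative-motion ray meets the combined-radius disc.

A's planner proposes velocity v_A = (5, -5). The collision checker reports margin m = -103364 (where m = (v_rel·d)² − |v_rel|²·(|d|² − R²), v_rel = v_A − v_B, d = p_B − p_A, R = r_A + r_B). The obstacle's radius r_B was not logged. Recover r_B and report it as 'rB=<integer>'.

m = -103364
d = (0, -26);  v_rel = (13, -1),  |v_rel|² = 170
v_rel×d = (13)·(-26) − (-1)·(0) = -338
since m = R²·170 − (-338)²:  R² = (114244 + -103364) / 170 = 64
R = √64 = 8  ⇒  r_B = 8 − 7 = 1

rB=1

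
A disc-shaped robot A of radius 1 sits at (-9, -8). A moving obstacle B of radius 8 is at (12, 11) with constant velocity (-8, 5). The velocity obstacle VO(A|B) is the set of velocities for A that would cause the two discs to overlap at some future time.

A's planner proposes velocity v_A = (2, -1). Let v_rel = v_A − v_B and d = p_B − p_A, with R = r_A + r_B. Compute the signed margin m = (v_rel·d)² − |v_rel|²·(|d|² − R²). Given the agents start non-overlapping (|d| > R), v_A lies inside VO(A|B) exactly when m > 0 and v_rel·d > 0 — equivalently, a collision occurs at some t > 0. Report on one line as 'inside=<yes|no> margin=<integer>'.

d = (21, 19),  |d|² = 802;  R = 1+8 = 9,  c = 802−9² = 721
v_rel = (10, -6),  |v_rel|² = 136;  v_rel·d = (10)·(21) + (-6)·(19) = 96
136·t² − 192·t + 721 = 0  ⇒  m = 96² − 136·721 = -88840
m = -88840 < 0,  v_rel·d = 96 > 0  ⇒  outside

inside=no margin=-88840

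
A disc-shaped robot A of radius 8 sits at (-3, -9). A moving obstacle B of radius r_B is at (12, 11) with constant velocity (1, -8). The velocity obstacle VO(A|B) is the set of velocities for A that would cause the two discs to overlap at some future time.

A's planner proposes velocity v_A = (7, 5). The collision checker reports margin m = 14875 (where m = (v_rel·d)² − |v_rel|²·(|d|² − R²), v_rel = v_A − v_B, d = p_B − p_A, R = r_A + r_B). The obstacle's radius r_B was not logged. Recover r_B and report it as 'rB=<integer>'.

m = 14875
d = (15, 20);  v_rel = (6, 13),  |v_rel|² = 205
v_rel×d = (6)·(20) − (13)·(15) = -75
since m = R²·205 − (-75)²:  R² = (5625 + 14875) / 205 = 100
R = √100 = 10  ⇒  r_B = 10 − 8 = 2

rB=2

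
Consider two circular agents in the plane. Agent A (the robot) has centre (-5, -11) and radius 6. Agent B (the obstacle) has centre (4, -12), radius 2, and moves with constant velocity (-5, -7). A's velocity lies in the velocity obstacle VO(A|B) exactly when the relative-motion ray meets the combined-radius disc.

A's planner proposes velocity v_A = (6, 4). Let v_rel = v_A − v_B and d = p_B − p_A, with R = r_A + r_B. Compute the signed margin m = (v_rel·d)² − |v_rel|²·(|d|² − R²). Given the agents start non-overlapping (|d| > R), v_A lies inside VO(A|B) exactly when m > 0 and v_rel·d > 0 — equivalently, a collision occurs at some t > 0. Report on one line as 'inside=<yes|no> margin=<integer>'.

d = (9, -1),  |d|² = 82;  R = 6+2 = 8,  c = 82−8² = 18
v_rel = (11, 11),  |v_rel|² = 242;  v_rel·d = (11)·(9) + (11)·(-1) = 88
242·t² − 176·t + 18 = 0  ⇒  m = 88² − 242·18 = 3388
m = 3388 > 0,  v_rel·d = 88 > 0  ⇒  inside

inside=yes margin=3388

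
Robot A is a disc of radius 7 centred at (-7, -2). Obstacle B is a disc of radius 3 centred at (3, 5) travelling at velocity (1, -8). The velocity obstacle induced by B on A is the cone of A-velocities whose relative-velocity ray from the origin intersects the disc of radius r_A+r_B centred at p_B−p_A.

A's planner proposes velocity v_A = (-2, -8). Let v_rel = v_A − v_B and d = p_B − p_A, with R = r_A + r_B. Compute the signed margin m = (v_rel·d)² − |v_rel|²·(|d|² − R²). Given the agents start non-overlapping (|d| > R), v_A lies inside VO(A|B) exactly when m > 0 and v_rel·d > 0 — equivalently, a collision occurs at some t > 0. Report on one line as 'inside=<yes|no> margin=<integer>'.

d = (10, 7),  |d|² = 149;  R = 7+3 = 10,  c = 149−10² = 49
v_rel = (-3, 0),  |v_rel|² = 9;  v_rel·d = (-3)·(10) + (0)·(7) = -30
9·t² + 60·t + 49 = 0  ⇒  m = (-30)² − 9·49 = 459
m = 459 > 0,  v_rel·d = -30 < 0  ⇒  outside

inside=no margin=459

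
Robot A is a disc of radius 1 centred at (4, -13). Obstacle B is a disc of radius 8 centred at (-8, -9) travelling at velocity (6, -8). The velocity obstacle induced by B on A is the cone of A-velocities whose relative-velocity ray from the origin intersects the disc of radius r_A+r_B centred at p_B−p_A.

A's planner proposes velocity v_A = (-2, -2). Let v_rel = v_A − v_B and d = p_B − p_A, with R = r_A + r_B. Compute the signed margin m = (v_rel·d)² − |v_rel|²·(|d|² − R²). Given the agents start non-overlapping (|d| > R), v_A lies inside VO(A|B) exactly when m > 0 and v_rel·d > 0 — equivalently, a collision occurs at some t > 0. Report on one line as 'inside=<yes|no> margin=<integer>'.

d = (-12, 4),  |d|² = 160;  R = 1+8 = 9,  c = 160−9² = 79
v_rel = (-8, 6),  |v_rel|² = 100;  v_rel·d = (-8)·(-12) + (6)·(4) = 120
100·t² − 240·t + 79 = 0  ⇒  m = 120² − 100·79 = 6500
m = 6500 > 0,  v_rel·d = 120 > 0  ⇒  inside

inside=yes margin=6500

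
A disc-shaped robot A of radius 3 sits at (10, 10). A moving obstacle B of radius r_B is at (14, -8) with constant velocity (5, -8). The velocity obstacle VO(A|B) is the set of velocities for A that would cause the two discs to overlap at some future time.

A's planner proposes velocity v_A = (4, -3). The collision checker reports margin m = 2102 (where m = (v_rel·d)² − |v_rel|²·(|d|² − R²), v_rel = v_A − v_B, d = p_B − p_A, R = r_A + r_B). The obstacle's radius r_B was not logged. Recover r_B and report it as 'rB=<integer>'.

m = 2102
d = (4, -18);  v_rel = (-1, 5),  |v_rel|² = 26
v_rel×d = (-1)·(-18) − (5)·(4) = -2
since m = R²·26 − (-2)²:  R² = (4 + 2102) / 26 = 81
R = √81 = 9  ⇒  r_B = 9 − 3 = 6

rB=6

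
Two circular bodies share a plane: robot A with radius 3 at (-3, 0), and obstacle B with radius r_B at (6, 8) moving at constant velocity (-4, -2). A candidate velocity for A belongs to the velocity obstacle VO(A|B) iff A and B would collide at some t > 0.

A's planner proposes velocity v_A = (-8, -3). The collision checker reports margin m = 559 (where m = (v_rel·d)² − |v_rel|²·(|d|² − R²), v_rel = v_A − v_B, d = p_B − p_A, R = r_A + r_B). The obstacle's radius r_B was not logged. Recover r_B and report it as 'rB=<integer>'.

m = 559
d = (9, 8);  v_rel = (-4, -1),  |v_rel|² = 17
v_rel×d = (-4)·(8) − (-1)·(9) = -23
since m = R²·17 − (-23)²:  R² = (529 + 559) / 17 = 64
R = √64 = 8  ⇒  r_B = 8 − 3 = 5

rB=5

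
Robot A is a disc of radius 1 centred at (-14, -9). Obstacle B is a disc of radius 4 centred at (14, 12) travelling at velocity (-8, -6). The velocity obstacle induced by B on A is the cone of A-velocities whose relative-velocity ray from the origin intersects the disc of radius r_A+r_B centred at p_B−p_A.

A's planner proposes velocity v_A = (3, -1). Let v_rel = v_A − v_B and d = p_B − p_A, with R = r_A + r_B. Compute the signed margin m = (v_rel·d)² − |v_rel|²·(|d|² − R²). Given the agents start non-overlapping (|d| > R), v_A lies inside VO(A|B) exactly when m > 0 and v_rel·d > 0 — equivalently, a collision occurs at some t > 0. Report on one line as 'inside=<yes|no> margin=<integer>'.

d = (28, 21),  |d|² = 1225;  R = 1+4 = 5,  c = 1225−5² = 1200
v_rel = (11, 5),  |v_rel|² = 146;  v_rel·d = (11)·(28) + (5)·(21) = 413
146·t² − 826·t + 1200 = 0  ⇒  m = 413² − 146·1200 = -4631
m = -4631 < 0,  v_rel·d = 413 > 0  ⇒  outside

inside=no margin=-4631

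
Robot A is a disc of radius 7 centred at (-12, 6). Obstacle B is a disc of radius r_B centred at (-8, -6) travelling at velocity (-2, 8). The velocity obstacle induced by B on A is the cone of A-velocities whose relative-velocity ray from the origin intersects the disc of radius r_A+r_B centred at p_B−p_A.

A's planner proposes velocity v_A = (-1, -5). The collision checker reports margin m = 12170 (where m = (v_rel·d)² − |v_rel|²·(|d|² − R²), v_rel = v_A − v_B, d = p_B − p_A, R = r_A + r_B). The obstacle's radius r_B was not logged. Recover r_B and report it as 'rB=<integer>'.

m = 12170
d = (4, -12);  v_rel = (1, -13),  |v_rel|² = 170
v_rel×d = (1)·(-12) − (-13)·(4) = 40
since m = R²·170 − 40²:  R² = (1600 + 12170) / 170 = 81
R = √81 = 9  ⇒  r_B = 9 − 7 = 2

rB=2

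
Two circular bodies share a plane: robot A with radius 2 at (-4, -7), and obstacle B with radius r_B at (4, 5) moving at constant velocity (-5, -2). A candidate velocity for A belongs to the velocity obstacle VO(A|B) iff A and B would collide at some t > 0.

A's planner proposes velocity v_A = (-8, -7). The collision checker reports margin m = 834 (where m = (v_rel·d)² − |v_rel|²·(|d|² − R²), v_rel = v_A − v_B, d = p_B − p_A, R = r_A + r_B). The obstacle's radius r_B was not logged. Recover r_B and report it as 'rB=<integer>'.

m = 834
d = (8, 12);  v_rel = (-3, -5),  |v_rel|² = 34
v_rel×d = (-3)·(12) − (-5)·(8) = 4
since m = R²·34 − 4²:  R² = (16 + 834) / 34 = 25
R = √25 = 5  ⇒  r_B = 5 − 2 = 3

rB=3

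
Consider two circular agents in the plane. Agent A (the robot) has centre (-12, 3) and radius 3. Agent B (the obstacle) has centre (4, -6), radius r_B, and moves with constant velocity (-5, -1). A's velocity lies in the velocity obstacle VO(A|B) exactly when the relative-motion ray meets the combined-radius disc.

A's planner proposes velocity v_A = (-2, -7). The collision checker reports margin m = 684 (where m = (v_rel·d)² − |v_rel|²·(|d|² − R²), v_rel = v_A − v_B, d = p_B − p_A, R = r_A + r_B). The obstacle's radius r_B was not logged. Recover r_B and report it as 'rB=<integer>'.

m = 684
d = (16, -9);  v_rel = (3, -6),  |v_rel|² = 45
v_rel×d = (3)·(-9) − (-6)·(16) = 69
since m = R²·45 − 69²:  R² = (4761 + 684) / 45 = 121
R = √121 = 11  ⇒  r_B = 11 − 3 = 8

rB=8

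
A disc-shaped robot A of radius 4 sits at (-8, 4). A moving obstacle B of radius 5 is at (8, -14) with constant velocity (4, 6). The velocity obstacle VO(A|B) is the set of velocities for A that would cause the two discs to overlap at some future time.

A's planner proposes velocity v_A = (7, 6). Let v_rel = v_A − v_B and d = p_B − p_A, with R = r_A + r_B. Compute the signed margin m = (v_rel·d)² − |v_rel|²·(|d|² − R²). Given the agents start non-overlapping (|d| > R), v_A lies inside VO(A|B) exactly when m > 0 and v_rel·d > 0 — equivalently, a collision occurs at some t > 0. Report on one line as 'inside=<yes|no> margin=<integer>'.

d = (16, -18),  |d|² = 580;  R = 4+5 = 9,  c = 580−9² = 499
v_rel = (3, 0),  |v_rel|² = 9;  v_rel·d = (3)·(16) + (0)·(-18) = 48
9·t² − 96·t + 499 = 0  ⇒  m = 48² − 9·499 = -2187
m = -2187 < 0,  v_rel·d = 48 > 0  ⇒  outside

inside=no margin=-2187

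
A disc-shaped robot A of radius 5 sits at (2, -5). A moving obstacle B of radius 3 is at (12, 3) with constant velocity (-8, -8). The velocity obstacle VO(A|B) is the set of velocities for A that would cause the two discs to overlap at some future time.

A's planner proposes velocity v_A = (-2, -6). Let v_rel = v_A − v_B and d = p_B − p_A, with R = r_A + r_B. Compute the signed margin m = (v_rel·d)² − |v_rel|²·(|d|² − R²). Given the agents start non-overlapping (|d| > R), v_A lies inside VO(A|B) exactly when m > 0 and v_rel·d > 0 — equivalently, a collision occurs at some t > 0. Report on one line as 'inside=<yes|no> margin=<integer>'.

d = (10, 8),  |d|² = 164;  R = 5+3 = 8,  c = 164−8² = 100
v_rel = (6, 2),  |v_rel|² = 40;  v_rel·d = (6)·(10) + (2)·(8) = 76
40·t² − 152·t + 100 = 0  ⇒  m = 76² − 40·100 = 1776
m = 1776 > 0,  v_rel·d = 76 > 0  ⇒  inside

inside=yes margin=1776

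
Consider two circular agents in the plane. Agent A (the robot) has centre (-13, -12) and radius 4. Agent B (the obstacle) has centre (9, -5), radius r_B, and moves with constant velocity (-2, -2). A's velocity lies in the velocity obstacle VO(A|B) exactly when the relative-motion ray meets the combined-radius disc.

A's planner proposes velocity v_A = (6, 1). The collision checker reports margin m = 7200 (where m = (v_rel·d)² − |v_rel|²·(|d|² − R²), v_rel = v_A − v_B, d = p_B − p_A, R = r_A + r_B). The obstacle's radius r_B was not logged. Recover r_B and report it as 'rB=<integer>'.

m = 7200
d = (22, 7);  v_rel = (8, 3),  |v_rel|² = 73
v_rel×d = (8)·(7) − (3)·(22) = -10
since m = R²·73 − (-10)²:  R² = (100 + 7200) / 73 = 100
R = √100 = 10  ⇒  r_B = 10 − 4 = 6

rB=6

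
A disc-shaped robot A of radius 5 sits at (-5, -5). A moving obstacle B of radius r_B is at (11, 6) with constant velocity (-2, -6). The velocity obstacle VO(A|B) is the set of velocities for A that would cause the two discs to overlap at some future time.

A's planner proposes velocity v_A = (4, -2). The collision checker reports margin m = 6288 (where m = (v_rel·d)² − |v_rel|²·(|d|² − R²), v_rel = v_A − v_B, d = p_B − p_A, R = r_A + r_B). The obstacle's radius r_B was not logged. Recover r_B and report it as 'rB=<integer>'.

m = 6288
d = (16, 11);  v_rel = (6, 4),  |v_rel|² = 52
v_rel×d = (6)·(11) − (4)·(16) = 2
since m = R²·52 − 2²:  R² = (4 + 6288) / 52 = 121
R = √121 = 11  ⇒  r_B = 11 − 5 = 6

rB=6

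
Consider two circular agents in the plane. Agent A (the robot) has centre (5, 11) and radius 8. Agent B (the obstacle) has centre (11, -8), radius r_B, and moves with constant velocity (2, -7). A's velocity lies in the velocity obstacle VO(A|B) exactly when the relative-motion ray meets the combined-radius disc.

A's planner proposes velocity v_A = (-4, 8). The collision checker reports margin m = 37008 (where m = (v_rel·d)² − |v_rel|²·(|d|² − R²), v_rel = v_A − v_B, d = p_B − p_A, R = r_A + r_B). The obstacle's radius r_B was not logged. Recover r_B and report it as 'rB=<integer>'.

m = 37008
d = (6, -19);  v_rel = (-6, 15),  |v_rel|² = 261
v_rel×d = (-6)·(-19) − (15)·(6) = 24
since m = R²·261 − 24²:  R² = (576 + 37008) / 261 = 144
R = √144 = 12  ⇒  r_B = 12 − 8 = 4

rB=4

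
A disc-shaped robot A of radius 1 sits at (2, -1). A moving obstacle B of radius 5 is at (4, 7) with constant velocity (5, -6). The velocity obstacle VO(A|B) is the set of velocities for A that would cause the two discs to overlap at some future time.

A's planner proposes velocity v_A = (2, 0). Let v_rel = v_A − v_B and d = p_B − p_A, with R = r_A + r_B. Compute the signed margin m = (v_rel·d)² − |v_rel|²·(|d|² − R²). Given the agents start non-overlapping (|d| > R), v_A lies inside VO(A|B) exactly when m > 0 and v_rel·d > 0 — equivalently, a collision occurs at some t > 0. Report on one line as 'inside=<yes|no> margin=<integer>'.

d = (2, 8),  |d|² = 68;  R = 1+5 = 6,  c = 68−6² = 32
v_rel = (-3, 6),  |v_rel|² = 45;  v_rel·d = (-3)·(2) + (6)·(8) = 42
45·t² − 84·t + 32 = 0  ⇒  m = 42² − 45·32 = 324
m = 324 > 0,  v_rel·d = 42 > 0  ⇒  inside

inside=yes margin=324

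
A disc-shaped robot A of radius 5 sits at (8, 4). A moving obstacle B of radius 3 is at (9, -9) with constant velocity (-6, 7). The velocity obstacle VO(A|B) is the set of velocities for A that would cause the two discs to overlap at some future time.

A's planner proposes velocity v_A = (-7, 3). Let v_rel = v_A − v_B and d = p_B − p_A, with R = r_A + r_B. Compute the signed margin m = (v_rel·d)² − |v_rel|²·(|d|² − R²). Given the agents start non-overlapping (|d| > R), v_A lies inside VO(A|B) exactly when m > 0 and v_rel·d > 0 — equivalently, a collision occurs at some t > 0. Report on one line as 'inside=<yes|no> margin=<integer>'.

d = (1, -13),  |d|² = 170;  R = 5+3 = 8,  c = 170−8² = 106
v_rel = (-1, -4),  |v_rel|² = 17;  v_rel·d = (-1)·(1) + (-4)·(-13) = 51
17·t² − 102·t + 106 = 0  ⇒  m = 51² − 17·106 = 799
m = 799 > 0,  v_rel·d = 51 > 0  ⇒  inside

inside=yes margin=799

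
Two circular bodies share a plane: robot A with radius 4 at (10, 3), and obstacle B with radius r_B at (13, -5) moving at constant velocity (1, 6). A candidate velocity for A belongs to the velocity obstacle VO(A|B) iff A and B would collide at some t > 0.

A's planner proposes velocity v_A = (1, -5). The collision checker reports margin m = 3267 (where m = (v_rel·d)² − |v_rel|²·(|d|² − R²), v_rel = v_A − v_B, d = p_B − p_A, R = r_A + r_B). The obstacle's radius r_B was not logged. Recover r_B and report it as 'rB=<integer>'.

m = 3267
d = (3, -8);  v_rel = (0, -11),  |v_rel|² = 121
v_rel×d = (0)·(-8) − (-11)·(3) = 33
since m = R²·121 − 33²:  R² = (1089 + 3267) / 121 = 36
R = √36 = 6  ⇒  r_B = 6 − 4 = 2

rB=2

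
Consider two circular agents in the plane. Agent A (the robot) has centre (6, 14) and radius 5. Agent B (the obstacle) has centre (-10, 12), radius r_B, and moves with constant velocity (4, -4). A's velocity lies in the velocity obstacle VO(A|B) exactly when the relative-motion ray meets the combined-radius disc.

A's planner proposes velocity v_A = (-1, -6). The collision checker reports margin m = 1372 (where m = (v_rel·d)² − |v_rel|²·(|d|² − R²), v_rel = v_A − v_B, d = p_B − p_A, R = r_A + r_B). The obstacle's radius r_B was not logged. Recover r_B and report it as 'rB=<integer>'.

m = 1372
d = (-16, -2);  v_rel = (-5, -2),  |v_rel|² = 29
v_rel×d = (-5)·(-2) − (-2)·(-16) = -22
since m = R²·29 − (-22)²:  R² = (484 + 1372) / 29 = 64
R = √64 = 8  ⇒  r_B = 8 − 5 = 3

rB=3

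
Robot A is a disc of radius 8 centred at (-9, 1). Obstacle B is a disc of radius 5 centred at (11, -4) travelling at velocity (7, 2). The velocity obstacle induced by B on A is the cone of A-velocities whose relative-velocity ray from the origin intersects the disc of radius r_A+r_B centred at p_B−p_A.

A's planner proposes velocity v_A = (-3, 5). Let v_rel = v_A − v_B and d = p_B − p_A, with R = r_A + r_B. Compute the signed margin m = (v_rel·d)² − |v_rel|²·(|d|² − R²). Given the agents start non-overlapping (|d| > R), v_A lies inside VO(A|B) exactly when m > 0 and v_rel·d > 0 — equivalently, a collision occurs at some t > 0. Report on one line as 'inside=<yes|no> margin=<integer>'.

d = (20, -5),  |d|² = 425;  R = 8+5 = 13,  c = 425−13² = 256
v_rel = (-10, 3),  |v_rel|² = 109;  v_rel·d = (-10)·(20) + (3)·(-5) = -215
109·t² + 430·t + 256 = 0  ⇒  m = (-215)² − 109·256 = 18321
m = 18321 > 0,  v_rel·d = -215 < 0  ⇒  outside

inside=no margin=18321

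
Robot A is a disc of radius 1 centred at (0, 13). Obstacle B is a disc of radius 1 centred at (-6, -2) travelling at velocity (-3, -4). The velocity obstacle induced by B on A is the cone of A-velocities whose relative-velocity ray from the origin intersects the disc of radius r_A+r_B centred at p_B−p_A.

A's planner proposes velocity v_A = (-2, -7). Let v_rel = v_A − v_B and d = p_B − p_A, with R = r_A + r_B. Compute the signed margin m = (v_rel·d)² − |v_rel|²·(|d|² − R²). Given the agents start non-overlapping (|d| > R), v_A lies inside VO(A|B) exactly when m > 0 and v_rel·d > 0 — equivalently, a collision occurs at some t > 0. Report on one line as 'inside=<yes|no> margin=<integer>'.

d = (-6, -15),  |d|² = 261;  R = 1+1 = 2,  c = 261−2² = 257
v_rel = (1, -3),  |v_rel|² = 10;  v_rel·d = (1)·(-6) + (-3)·(-15) = 39
10·t² − 78·t + 257 = 0  ⇒  m = 39² − 10·257 = -1049
m = -1049 < 0,  v_rel·d = 39 > 0  ⇒  outside

inside=no margin=-1049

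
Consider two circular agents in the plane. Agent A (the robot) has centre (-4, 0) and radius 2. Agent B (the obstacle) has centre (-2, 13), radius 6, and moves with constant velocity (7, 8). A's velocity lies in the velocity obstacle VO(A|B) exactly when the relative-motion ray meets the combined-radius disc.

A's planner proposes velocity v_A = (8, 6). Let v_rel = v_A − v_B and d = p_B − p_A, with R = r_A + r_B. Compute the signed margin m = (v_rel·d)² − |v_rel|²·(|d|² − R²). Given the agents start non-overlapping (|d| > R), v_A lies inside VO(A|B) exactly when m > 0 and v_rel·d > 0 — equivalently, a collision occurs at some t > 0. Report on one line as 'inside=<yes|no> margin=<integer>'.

d = (2, 13),  |d|² = 173;  R = 2+6 = 8,  c = 173−8² = 109
v_rel = (1, -2),  |v_rel|² = 5;  v_rel·d = (1)·(2) + (-2)·(13) = -24
5·t² + 48·t + 109 = 0  ⇒  m = (-24)² − 5·109 = 31
m = 31 > 0,  v_rel·d = -24 < 0  ⇒  outside

inside=no margin=31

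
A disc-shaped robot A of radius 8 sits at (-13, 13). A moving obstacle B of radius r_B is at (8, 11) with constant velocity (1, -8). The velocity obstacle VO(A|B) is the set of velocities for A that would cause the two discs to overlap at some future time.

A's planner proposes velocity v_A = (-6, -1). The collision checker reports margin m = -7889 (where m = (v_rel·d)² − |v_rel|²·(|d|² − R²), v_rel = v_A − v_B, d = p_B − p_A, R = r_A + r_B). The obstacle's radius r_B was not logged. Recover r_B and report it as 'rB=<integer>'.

m = -7889
d = (21, -2);  v_rel = (-7, 7),  |v_rel|² = 98
v_rel×d = (-7)·(-2) − (7)·(21) = -133
since m = R²·98 − (-133)²:  R² = (17689 + -7889) / 98 = 100
R = √100 = 10  ⇒  r_B = 10 − 8 = 2

rB=2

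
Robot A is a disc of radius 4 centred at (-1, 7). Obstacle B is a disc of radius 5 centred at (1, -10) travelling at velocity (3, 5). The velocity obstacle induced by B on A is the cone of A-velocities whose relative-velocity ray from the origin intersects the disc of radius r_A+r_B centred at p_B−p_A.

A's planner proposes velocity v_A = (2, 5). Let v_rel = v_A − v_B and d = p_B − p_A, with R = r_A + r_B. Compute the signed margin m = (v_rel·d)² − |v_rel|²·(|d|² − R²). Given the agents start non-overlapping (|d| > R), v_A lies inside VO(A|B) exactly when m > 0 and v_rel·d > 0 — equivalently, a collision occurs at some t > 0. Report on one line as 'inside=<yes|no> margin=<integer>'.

d = (2, -17),  |d|² = 293;  R = 4+5 = 9,  c = 293−9² = 212
v_rel = (-1, 0),  |v_rel|² = 1;  v_rel·d = (-1)·(2) + (0)·(-17) = -2
1·t² + 4·t + 212 = 0  ⇒  m = (-2)² − 1·212 = -208
m = -208 < 0,  v_rel·d = -2 < 0  ⇒  outside

inside=no margin=-208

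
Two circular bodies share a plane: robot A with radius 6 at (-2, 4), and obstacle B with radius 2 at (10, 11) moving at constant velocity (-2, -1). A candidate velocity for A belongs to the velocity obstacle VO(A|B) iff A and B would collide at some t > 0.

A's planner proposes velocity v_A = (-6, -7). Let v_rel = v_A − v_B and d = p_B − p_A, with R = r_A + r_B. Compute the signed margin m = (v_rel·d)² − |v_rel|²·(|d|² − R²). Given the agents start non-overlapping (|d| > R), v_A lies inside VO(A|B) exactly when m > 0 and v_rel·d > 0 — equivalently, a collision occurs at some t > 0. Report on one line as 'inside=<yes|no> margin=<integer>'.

d = (12, 7),  |d|² = 193;  R = 6+2 = 8,  c = 193−8² = 129
v_rel = (-4, -6),  |v_rel|² = 52;  v_rel·d = (-4)·(12) + (-6)·(7) = -90
52·t² + 180·t + 129 = 0  ⇒  m = (-90)² − 52·129 = 1392
m = 1392 > 0,  v_rel·d = -90 < 0  ⇒  outside

inside=no margin=1392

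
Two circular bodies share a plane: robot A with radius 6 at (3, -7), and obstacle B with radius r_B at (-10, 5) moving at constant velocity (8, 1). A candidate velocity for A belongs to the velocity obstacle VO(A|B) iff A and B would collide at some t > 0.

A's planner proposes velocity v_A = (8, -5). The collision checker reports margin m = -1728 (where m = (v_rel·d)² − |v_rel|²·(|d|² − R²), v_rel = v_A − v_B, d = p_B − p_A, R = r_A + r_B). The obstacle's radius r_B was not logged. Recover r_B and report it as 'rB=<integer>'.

m = -1728
d = (-13, 12);  v_rel = (0, -6),  |v_rel|² = 36
v_rel×d = (0)·(12) − (-6)·(-13) = -78
since m = R²·36 − (-78)²:  R² = (6084 + -1728) / 36 = 121
R = √121 = 11  ⇒  r_B = 11 − 6 = 5

rB=5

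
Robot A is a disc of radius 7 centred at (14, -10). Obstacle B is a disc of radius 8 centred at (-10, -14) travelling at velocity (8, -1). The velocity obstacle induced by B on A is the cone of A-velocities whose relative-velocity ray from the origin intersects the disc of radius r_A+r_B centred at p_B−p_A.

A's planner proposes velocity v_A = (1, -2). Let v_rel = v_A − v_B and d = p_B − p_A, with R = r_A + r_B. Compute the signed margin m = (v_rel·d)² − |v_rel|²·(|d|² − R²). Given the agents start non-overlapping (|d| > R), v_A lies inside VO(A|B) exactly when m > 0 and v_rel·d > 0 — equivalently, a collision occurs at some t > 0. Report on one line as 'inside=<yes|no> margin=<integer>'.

d = (-24, -4),  |d|² = 592;  R = 7+8 = 15,  c = 592−15² = 367
v_rel = (-7, -1),  |v_rel|² = 50;  v_rel·d = (-7)·(-24) + (-1)·(-4) = 172
50·t² − 344·t + 367 = 0  ⇒  m = 172² − 50·367 = 11234
m = 11234 > 0,  v_rel·d = 172 > 0  ⇒  inside

inside=yes margin=11234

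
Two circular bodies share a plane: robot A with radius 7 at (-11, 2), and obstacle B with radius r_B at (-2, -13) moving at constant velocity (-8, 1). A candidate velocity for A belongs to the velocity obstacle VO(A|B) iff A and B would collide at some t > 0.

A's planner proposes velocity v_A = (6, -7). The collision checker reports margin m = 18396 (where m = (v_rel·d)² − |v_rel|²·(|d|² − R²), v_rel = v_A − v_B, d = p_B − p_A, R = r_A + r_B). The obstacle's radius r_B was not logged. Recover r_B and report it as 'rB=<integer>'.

m = 18396
d = (9, -15);  v_rel = (14, -8),  |v_rel|² = 260
v_rel×d = (14)·(-15) − (-8)·(9) = -138
since m = R²·260 − (-138)²:  R² = (19044 + 18396) / 260 = 144
R = √144 = 12  ⇒  r_B = 12 − 7 = 5

rB=5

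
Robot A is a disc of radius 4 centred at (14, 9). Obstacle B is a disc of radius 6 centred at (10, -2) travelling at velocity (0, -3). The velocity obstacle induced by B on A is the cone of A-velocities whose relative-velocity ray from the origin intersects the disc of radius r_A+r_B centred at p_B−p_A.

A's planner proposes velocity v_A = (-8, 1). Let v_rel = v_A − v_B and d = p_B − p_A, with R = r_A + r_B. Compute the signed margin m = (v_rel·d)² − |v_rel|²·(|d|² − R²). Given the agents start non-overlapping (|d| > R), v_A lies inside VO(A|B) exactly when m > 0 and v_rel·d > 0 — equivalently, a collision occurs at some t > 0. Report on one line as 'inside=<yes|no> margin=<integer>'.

d = (-4, -11),  |d|² = 137;  R = 4+6 = 10,  c = 137−10² = 37
v_rel = (-8, 4),  |v_rel|² = 80;  v_rel·d = (-8)·(-4) + (4)·(-11) = -12
80·t² + 24·t + 37 = 0  ⇒  m = (-12)² − 80·37 = -2816
m = -2816 < 0,  v_rel·d = -12 < 0  ⇒  outside

inside=no margin=-2816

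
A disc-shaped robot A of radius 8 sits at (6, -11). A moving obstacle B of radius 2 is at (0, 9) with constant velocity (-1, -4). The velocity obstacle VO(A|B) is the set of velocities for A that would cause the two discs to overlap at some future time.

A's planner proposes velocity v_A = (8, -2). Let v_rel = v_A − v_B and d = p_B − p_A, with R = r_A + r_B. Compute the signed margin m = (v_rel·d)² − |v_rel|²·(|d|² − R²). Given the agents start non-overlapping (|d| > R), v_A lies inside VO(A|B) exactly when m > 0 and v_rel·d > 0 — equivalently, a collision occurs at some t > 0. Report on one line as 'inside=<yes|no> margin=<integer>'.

d = (-6, 20),  |d|² = 436;  R = 8+2 = 10,  c = 436−10² = 336
v_rel = (9, 2),  |v_rel|² = 85;  v_rel·d = (9)·(-6) + (2)·(20) = -14
85·t² + 28·t + 336 = 0  ⇒  m = (-14)² − 85·336 = -28364
m = -28364 < 0,  v_rel·d = -14 < 0  ⇒  outside

inside=no margin=-28364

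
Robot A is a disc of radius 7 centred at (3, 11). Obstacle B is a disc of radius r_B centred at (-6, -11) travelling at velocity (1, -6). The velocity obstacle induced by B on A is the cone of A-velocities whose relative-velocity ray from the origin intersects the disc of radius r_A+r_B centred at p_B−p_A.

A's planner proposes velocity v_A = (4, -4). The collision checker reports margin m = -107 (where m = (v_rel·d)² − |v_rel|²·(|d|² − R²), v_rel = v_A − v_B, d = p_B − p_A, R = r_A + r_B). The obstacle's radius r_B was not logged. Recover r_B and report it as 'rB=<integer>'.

m = -107
d = (-9, -22);  v_rel = (3, 2),  |v_rel|² = 13
v_rel×d = (3)·(-22) − (2)·(-9) = -48
since m = R²·13 − (-48)²:  R² = (2304 + -107) / 13 = 169
R = √169 = 13  ⇒  r_B = 13 − 7 = 6

rB=6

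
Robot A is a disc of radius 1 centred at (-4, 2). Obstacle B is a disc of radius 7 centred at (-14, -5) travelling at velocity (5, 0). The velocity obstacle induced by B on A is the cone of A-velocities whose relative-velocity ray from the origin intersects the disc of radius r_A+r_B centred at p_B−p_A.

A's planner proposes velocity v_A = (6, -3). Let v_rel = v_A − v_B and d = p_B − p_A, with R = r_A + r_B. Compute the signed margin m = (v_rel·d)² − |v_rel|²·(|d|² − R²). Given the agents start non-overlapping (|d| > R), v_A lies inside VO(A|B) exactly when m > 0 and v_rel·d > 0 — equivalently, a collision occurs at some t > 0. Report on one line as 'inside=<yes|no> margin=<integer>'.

d = (-10, -7),  |d|² = 149;  R = 1+7 = 8,  c = 149−8² = 85
v_rel = (1, -3),  |v_rel|² = 10;  v_rel·d = (1)·(-10) + (-3)·(-7) = 11
10·t² − 22·t + 85 = 0  ⇒  m = 11² − 10·85 = -729
m = -729 < 0,  v_rel·d = 11 > 0  ⇒  outside

inside=no margin=-729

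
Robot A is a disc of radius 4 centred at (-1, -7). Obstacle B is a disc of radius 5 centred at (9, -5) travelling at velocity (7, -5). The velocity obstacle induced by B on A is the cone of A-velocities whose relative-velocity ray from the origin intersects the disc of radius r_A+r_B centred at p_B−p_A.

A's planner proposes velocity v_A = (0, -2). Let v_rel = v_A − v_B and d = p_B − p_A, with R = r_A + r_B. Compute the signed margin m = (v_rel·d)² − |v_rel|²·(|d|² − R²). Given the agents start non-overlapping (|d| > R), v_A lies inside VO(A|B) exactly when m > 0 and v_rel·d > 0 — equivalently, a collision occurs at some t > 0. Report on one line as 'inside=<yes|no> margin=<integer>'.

d = (10, 2),  |d|² = 104;  R = 4+5 = 9,  c = 104−9² = 23
v_rel = (-7, 3),  |v_rel|² = 58;  v_rel·d = (-7)·(10) + (3)·(2) = -64
58·t² + 128·t + 23 = 0  ⇒  m = (-64)² − 58·23 = 2762
m = 2762 > 0,  v_rel·d = -64 < 0  ⇒  outside

inside=no margin=2762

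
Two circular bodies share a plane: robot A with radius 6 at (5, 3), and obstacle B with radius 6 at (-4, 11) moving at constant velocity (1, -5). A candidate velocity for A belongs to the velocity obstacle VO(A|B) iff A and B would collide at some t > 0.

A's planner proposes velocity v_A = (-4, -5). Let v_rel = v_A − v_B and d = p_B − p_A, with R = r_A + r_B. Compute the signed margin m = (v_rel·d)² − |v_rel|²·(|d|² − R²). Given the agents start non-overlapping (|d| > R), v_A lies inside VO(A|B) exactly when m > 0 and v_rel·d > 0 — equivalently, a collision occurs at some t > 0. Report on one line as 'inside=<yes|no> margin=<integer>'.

d = (-9, 8),  |d|² = 145;  R = 6+6 = 12,  c = 145−12² = 1
v_rel = (-5, 0),  |v_rel|² = 25;  v_rel·d = (-5)·(-9) + (0)·(8) = 45
25·t² − 90·t + 1 = 0  ⇒  m = 45² − 25·1 = 2000
m = 2000 > 0,  v_rel·d = 45 > 0  ⇒  inside

inside=yes margin=2000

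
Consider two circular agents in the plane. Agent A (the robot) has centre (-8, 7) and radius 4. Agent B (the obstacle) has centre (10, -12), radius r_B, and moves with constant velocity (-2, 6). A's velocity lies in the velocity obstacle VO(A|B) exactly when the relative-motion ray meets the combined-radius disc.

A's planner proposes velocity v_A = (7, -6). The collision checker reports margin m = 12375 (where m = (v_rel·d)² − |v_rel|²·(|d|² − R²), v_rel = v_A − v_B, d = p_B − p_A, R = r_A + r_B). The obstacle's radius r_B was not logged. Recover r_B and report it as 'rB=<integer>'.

m = 12375
d = (18, -19);  v_rel = (9, -12),  |v_rel|² = 225
v_rel×d = (9)·(-19) − (-12)·(18) = 45
since m = R²·225 − 45²:  R² = (2025 + 12375) / 225 = 64
R = √64 = 8  ⇒  r_B = 8 − 4 = 4

rB=4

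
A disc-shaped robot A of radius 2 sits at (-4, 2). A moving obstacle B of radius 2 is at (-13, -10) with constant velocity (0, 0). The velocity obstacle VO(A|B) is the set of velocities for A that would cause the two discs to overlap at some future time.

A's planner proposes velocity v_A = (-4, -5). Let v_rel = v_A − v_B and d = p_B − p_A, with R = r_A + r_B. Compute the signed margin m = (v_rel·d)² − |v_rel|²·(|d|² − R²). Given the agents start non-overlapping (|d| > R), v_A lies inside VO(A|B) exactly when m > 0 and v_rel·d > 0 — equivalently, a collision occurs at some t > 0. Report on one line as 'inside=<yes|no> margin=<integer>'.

d = (-9, -12),  |d|² = 225;  R = 2+2 = 4,  c = 225−4² = 209
v_rel = (-4, -5),  |v_rel|² = 41;  v_rel·d = (-4)·(-9) + (-5)·(-12) = 96
41·t² − 192·t + 209 = 0  ⇒  m = 96² − 41·209 = 647
m = 647 > 0,  v_rel·d = 96 > 0  ⇒  inside

inside=yes margin=647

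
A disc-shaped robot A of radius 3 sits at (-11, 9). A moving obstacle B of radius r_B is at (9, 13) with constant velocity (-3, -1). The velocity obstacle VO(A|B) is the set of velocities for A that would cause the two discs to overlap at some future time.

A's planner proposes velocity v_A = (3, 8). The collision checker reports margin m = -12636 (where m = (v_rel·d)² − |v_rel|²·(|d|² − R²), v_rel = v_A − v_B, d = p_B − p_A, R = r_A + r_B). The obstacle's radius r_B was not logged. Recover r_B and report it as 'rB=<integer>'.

m = -12636
d = (20, 4);  v_rel = (6, 9),  |v_rel|² = 117
v_rel×d = (6)·(4) − (9)·(20) = -156
since m = R²·117 − (-156)²:  R² = (24336 + -12636) / 117 = 100
R = √100 = 10  ⇒  r_B = 10 − 3 = 7

rB=7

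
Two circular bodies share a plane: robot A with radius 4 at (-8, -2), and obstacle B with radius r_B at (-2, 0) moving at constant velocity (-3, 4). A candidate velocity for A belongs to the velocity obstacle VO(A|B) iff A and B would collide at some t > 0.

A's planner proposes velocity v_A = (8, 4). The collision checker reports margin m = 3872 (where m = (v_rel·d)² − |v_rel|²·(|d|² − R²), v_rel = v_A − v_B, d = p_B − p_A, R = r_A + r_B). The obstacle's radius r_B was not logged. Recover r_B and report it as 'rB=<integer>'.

m = 3872
d = (6, 2);  v_rel = (11, 0),  |v_rel|² = 121
v_rel×d = (11)·(2) − (0)·(6) = 22
since m = R²·121 − 22²:  R² = (484 + 3872) / 121 = 36
R = √36 = 6  ⇒  r_B = 6 − 4 = 2

rB=2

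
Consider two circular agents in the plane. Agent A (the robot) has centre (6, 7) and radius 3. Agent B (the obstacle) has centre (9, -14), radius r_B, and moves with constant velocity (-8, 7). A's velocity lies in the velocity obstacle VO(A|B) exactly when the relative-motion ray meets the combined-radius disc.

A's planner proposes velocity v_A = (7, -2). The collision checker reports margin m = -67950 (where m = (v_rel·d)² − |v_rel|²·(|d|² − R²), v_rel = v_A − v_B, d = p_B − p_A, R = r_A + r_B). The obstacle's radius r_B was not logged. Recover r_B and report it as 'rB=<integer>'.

m = -67950
d = (3, -21);  v_rel = (15, -9),  |v_rel|² = 306
v_rel×d = (15)·(-21) − (-9)·(3) = -288
since m = R²·306 − (-288)²:  R² = (82944 + -67950) / 306 = 49
R = √49 = 7  ⇒  r_B = 7 − 3 = 4

rB=4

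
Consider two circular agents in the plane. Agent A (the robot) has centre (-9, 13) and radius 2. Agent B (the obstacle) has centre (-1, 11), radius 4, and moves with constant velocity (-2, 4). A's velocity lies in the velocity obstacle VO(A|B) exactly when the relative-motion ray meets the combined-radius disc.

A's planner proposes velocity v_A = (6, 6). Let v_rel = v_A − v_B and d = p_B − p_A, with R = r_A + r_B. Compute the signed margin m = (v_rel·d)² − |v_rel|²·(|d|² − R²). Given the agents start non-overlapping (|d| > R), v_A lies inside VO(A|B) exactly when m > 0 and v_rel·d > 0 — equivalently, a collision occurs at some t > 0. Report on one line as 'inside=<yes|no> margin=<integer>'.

d = (8, -2),  |d|² = 68;  R = 2+4 = 6,  c = 68−6² = 32
v_rel = (8, 2),  |v_rel|² = 68;  v_rel·d = (8)·(8) + (2)·(-2) = 60
68·t² − 120·t + 32 = 0  ⇒  m = 60² − 68·32 = 1424
m = 1424 > 0,  v_rel·d = 60 > 0  ⇒  inside

inside=yes margin=1424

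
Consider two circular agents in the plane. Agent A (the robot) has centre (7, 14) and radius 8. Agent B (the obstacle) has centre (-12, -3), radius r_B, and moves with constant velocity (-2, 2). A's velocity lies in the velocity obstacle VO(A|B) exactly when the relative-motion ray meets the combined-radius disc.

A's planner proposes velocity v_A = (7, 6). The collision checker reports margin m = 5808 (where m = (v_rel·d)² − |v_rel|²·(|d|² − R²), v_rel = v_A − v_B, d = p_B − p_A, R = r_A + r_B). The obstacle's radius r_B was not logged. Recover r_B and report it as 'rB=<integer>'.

m = 5808
d = (-19, -17);  v_rel = (9, 4),  |v_rel|² = 97
v_rel×d = (9)·(-17) − (4)·(-19) = -77
since m = R²·97 − (-77)²:  R² = (5929 + 5808) / 97 = 121
R = √121 = 11  ⇒  r_B = 11 − 8 = 3

rB=3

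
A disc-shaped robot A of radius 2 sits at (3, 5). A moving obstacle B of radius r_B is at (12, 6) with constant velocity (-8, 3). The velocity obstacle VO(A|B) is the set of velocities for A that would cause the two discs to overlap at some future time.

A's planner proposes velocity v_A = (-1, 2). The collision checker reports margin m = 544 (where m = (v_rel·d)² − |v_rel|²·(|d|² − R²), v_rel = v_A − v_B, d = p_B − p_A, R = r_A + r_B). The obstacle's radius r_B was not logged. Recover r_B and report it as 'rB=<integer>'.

m = 544
d = (9, 1);  v_rel = (7, -1),  |v_rel|² = 50
v_rel×d = (7)·(1) − (-1)·(9) = 16
since m = R²·50 − 16²:  R² = (256 + 544) / 50 = 16
R = √16 = 4  ⇒  r_B = 4 − 2 = 2

rB=2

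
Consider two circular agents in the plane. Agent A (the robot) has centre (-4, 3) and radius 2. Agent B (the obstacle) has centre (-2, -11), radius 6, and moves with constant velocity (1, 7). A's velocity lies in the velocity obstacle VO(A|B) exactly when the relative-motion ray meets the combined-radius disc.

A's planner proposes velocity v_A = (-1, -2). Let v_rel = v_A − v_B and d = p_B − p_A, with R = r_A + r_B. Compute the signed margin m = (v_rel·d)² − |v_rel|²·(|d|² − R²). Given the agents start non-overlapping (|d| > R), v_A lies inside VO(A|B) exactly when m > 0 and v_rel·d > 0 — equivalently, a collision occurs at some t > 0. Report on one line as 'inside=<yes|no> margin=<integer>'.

d = (2, -14),  |d|² = 200;  R = 2+6 = 8,  c = 200−8² = 136
v_rel = (-2, -9),  |v_rel|² = 85;  v_rel·d = (-2)·(2) + (-9)·(-14) = 122
85·t² − 244·t + 136 = 0  ⇒  m = 122² − 85·136 = 3324
m = 3324 > 0,  v_rel·d = 122 > 0  ⇒  inside

inside=yes margin=3324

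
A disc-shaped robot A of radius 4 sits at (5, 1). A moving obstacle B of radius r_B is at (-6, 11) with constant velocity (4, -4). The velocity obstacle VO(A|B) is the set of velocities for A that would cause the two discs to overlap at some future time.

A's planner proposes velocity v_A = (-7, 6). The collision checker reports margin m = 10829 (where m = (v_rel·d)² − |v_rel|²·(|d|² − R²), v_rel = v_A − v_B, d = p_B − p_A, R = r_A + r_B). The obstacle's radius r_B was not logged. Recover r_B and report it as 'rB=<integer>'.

m = 10829
d = (-11, 10);  v_rel = (-11, 10),  |v_rel|² = 221
v_rel×d = (-11)·(10) − (10)·(-11) = 0
since m = R²·221 − 0²:  R² = (0 + 10829) / 221 = 49
R = √49 = 7  ⇒  r_B = 7 − 4 = 3

rB=3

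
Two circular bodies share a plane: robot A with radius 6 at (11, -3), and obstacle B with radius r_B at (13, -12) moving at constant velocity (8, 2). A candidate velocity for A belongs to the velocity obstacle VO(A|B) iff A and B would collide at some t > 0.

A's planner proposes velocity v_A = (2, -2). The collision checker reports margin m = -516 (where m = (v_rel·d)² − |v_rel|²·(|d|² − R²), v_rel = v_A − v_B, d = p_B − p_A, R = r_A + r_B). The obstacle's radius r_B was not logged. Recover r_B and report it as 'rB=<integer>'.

m = -516
d = (2, -9);  v_rel = (-6, -4),  |v_rel|² = 52
v_rel×d = (-6)·(-9) − (-4)·(2) = 62
since m = R²·52 − 62²:  R² = (3844 + -516) / 52 = 64
R = √64 = 8  ⇒  r_B = 8 − 6 = 2

rB=2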